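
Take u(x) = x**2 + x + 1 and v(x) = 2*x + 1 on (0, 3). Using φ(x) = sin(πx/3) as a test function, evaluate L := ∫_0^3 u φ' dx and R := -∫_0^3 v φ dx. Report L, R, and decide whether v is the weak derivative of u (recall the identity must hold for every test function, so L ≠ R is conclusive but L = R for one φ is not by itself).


LHS = -24/π, RHS = -24/π. Yes, v = u' weakly.

u(x) = x**2 + x + 1, classical derivative u'(x) = 2*x + 1.
φ(x) = sin(πx/3), so φ'(x) = π*cos(π*x/3)/3.
Note φ(0) = φ(3) = 0, so the boundary term u·φ vanishes.
LHS = ∫_0^3 u(x) φ'(x) dx = ∫_0^3 (π*x^2*cos(π*x/3)/3 + π*x*cos(π*x/3)/3 + π*cos(π*x/3)/3) dx. Term by term:
  ∫_0^3 π*cos(π*x/3)/3 dx = 0;  ∫_0^3 π*x*cos(π*x/3)/3 dx = -6/π;  ∫_0^3 π*x^2*cos(π*x/3)/3 dx = -18/π.
Sum: 0 − 6/π − 18/π = -24/π.
So LHS = -24/π.
∫_0^3 v(x) φ(x) dx = ∫_0^3 (2*x*sin(π*x/3) + sin(π*x/3)) dx. Term by term:
  ∫_0^3 2*x*sin(π*x/3) dx = 18/π;  ∫_0^3 sin(π*x/3) dx = 6/π.
Sum: 18/π + 6/π = 24/π.
So RHS = -∫_0^3 v(x) φ(x) dx = -24/π.
LHS = RHS, so the identity holds for this test φ.
Moreover u is smooth here and v(x) = u'(x) = 2*x + 1 pointwise, so the identity holds for every test function. Hence v is the weak derivative of u.


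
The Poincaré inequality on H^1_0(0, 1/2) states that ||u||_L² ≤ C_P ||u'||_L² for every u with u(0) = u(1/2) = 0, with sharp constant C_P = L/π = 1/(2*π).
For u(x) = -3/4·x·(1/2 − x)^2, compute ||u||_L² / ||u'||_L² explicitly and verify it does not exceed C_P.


||u||_L² / ||u'||_L² = sqrt(14)/28 < C_P = 1/(2*π).

u(x) = -3/4·x·(1/2 − x)^2, so u'(x) = -9*x^2/4 + 3*x/2 - 3/16.
u(x) = -3/4·x·(1/2 − x)^2 vanishes at x = 0 and x = 1/2, so u ∈ H^1_0(0, 1/2). Differentiate via the product rule and integrate the resulting polynomials term by term.
  ∫_0^1/2 u² dx = ∫_0^1/2 (9*x^6/16 - 9*x^5/8 + 27*x^4/32 - 9*x^3/32 + 9*x^2/256) dx. Term by term:
    ∫_0^1/2 9*x^6/16 dx = 9/14336;  ∫_0^1/2 -9*x^5/8 dx = -3/1024;  ∫_0^1/2 27*x^4/32 dx = 27/5120;
    ∫_0^1/2 -9*x^3/32 dx = -9/2048;  ∫_0^1/2 9*x^2/256 dx = 3/2048.
  Sum: 9/14336 − 3/1024 + 27/5120 − 9/2048 + 3/2048 = 3/71680.
  ∫_0^1/2 (u')² dx = ∫_0^1/2 (81*x^4/16 - 27*x^3/4 + 99*x^2/32 - 9*x/16 + 9/256) dx. Term by term:
    ∫_0^1/2 81*x^4/16 dx = 81/2560;  ∫_0^1/2 -27*x^3/4 dx = -27/256;  ∫_0^1/2 99*x^2/32 dx = 33/256;
    ∫_0^1/2 -9*x/16 dx = -9/128;  ∫_0^1/2 9/256 dx = 9/512.
  Sum: 81/2560 − 27/256 + 33/256 − 9/128 + 9/512 = 3/1280.
∫_0^1/2 u² dx = 3/71680, so ||u||_L² = sqrt(210)/2240.
∫_0^1/2 (u')² dx = 3/1280, so ||u'||_L² = sqrt(15)/80.
Ratio ||u||_L² / ||u'||_L² = sqrt(14)/28.
Sharp Poincaré constant on H^1_0(0, 1/2) is C_P = L/π = 1/(2*π), achieved by sin(2*π·x).
A polynomial bump cannot attain the sharp Poincaré constant (only the first sine eigenfunction does), so the ratio is strictly less than C_P, consistent with ||u||_L² ≤ C_P ||u'||_L².


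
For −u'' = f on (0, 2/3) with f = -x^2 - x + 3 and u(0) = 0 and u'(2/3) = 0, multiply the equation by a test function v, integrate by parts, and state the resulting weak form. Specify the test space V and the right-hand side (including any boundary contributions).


V = {v ∈ H^1(0, 2/3) : v(0) = 0} (test functions vanish at x = 0 where u is specified); weak form: ∫_0^2/3 u'v' dx = ∫_0^2/3 (-x^2 - x + 3) v dx for all v ∈ V.

Multiply both sides by a test function v and integrate from 0 to 2/3:
  ∫_0^2/3 −u''(x) v(x) dx = ∫_0^2/3 f(x) v(x) dx.
Integrate the LHS by parts once:
  ∫_0^2/3 −u'' v dx = −[u'(x) v(x)]_0^2/3 + ∫_0^2/3 u'(x) v'(x) dx.
Thus ∫_0^2/3 u'(x) v'(x) dx = ∫_0^2/3 f(x) v(x) dx + [u'(x) v(x)]_0^2/3.
Choose V so that boundary terms are either known or forced to vanish.
Mixed BC: u(0) = 0 (Dirichlet) and u'(2/3) = 0 (Neumann). Define V = {v ∈ H^1(0, 2/3) : v(0) = 0}. Then [u' v]_0^2/3 = u'(2/3)·v(2/3) − u'(0)·0 = 0.
Weak formulation: find u (satisfying any essential BC) such that ∫_0^2/3 u'(x) v'(x) dx = ∫_0^2/3 f v dx for all v ∈ V (Dirichlet at 0 absorbed into V; the Neumann datum at x = 2/3 is zero, so no boundary term remains).
Substituting f(x) = -x^2 - x + 3, the right-hand side is ∫_0^2/3 (-x^2 - x + 3) v dx.


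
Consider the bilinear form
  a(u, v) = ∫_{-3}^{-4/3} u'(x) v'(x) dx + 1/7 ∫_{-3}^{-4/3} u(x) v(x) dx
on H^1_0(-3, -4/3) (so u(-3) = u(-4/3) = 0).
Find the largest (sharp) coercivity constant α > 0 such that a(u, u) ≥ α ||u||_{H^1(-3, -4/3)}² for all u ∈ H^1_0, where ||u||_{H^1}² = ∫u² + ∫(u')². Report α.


α = (25 + 63*π^2)/(7*(25 + 9*π^2))

Coercivity of a(·,·) on H^1_0(-3, -4/3) means a(u, u) ≥ α ||u||_{H^1}² for every u ∈ H^1_0.
The interval has length L = 5/3, and Poincaré/coercivity depend only on L. Here a(u, u) = ∫(u')² + (1/7)·∫u².
Here 0 < c = 1/7 < 1. The condition a(u,u) ≥ α||u||_{H^1}² reads (1−α)∫(u')² ≥ (α−c)∫u². Any admissible α is ≤ 1 (rapidly oscillating u have ∫u²/∫(u')² → 0), and α = 1 would force 0 ≥ (1−c)∫u², impossible since c < 1; so 1−α > 0. By the sharp Poincaré inequality on H^1_0 of an interval of length L, ∫(u')² ≥ (π/L)²∫u² with equality for the first sine mode sin(π(x−x₀)/L) (x₀ the left endpoint), so the inequality holds for all u iff (1−α)(π/L)² ≥ α − c, i.e. α ≤ ((π/L)² + c)/((π/L)² + 1) = (1 + c(L/π)²)/(1 + (L/π)²). With (π/L)² = 9*π^2/25 and c = 1/7, the largest admissible constant is α = ((π/L)² + c)/((π/L)² + 1).
Simplifying, α = (25 + 63*π^2)/(7*(25 + 9*π^2)).


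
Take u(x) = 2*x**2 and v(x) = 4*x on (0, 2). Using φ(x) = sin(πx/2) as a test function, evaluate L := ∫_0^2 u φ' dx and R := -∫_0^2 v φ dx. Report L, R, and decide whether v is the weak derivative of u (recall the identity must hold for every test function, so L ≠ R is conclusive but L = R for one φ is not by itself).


LHS = -16/π, RHS = -16/π. Yes, v = u' weakly.

u(x) = 2*x**2, classical derivative u'(x) = 4*x.
φ(x) = sin(πx/2), so φ'(x) = π*cos(π*x/2)/2.
Note φ(0) = φ(2) = 0, so the boundary term u·φ vanishes.
LHS = ∫_0^2 u(x) φ'(x) dx = ∫_0^2 (π*x^2*cos(π*x/2)) dx. Term by term:
  ∫_0^2 π*x^2*cos(π*x/2) dx = -16/π.
So LHS = -16/π.
∫_0^2 v(x) φ(x) dx = ∫_0^2 (4*x*sin(π*x/2)) dx. Term by term:
  ∫_0^2 4*x*sin(π*x/2) dx = 16/π.
So RHS = -∫_0^2 v(x) φ(x) dx = -16/π.
LHS = RHS, so the identity holds for this test φ.
Moreover u is smooth here and v(x) = u'(x) = 4*x pointwise, so the identity holds for every test function. Hence v is the weak derivative of u.


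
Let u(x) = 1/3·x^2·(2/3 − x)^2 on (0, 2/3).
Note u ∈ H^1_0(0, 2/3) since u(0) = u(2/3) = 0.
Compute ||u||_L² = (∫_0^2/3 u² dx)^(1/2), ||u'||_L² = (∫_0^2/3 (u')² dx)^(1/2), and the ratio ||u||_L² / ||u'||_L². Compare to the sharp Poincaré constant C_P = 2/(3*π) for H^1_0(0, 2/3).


||u||_L² / ||u'||_L² = sqrt(3)/9 < C_P = 2/(3*π).

u(x) = 1/3·x^2·(2/3 − x)^2, so u'(x) = 4*x*(3*x - 2)*(3*x - 1)/27.
u(x) = 1/3·x^2·(2/3 − x)^2 vanishes at x = 0 and x = 2/3, so u ∈ H^1_0(0, 2/3). Differentiate via the product rule and integrate the resulting polynomials term by term.
  ∫_0^2/3 u² dx = ∫_0^2/3 (x^8/9 - 8*x^7/27 + 8*x^6/27 - 32*x^5/243 + 16*x^4/729) dx. Term by term:
    ∫_0^2/3 x^8/9 dx = 512/1594323;  ∫_0^2/3 -8*x^7/27 dx = -256/177147;  ∫_0^2/3 8*x^6/27 dx = 1024/413343;
    ∫_0^2/3 -32*x^5/243 dx = -1024/531441;  ∫_0^2/3 16*x^4/729 dx = 512/885735.
  Sum: 512/1594323 − 256/177147 + 1024/413343 − 1024/531441 + 512/885735 = 256/55801305.
  ∫_0^2/3 (u')² dx = ∫_0^2/3 (16*x^6/9 - 32*x^5/9 + 208*x^4/81 - 64*x^3/81 + 64*x^2/729) dx. Term by term:
    ∫_0^2/3 16*x^6/9 dx = 2048/137781;  ∫_0^2/3 -32*x^5/9 dx = -1024/19683;  ∫_0^2/3 208*x^4/81 dx = 6656/98415;
    ∫_0^2/3 -64*x^3/81 dx = -256/6561;  ∫_0^2/3 64*x^2/729 dx = 512/59049.
  Sum: 2048/137781 − 1024/19683 + 6656/98415 − 256/6561 + 512/59049 = 256/2066715.
∫_0^2/3 u² dx = 256/55801305, so ||u||_L² = 16*sqrt(105)/76545.
∫_0^2/3 (u')² dx = 256/2066715, so ||u'||_L² = 16*sqrt(35)/8505.
Ratio ||u||_L² / ||u'||_L² = sqrt(3)/9.
Sharp Poincaré constant on H^1_0(0, 2/3) is C_P = L/π = 2/(3*π), achieved by sin(3*π/2·x).
A polynomial bump cannot attain the sharp Poincaré constant (only the first sine eigenfunction does), so the ratio is strictly less than C_P, consistent with ||u||_L² ≤ C_P ||u'||_L².


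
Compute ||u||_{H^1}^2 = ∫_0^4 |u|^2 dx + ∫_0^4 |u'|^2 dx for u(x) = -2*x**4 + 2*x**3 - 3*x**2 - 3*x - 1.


||u||_{H^1}^2 = 62992616/315

The H^1 norm (squared) on an interval (0, L) is
  ||u||_{H^1}^2 = ∫_0^L u(x)^2 dx + ∫_0^L u'(x)^2 dx.
Compute u'(x) = -8*x**3 + 6*x**2 - 6*x - 3.
Then u(x)^2 = 4*x**8 - 8*x**7 + 16*x**6 + x**4 + 14*x**3 + 15*x**2 + 6*x + 1 and u'(x)^2 = 64*x**6 - 96*x**5 + 132*x**4 - 24*x**3 + 36*x + 9.
Integrate each monomial from 0 to 4 using ∫_0^4 c·x^n dx = c·4^(n+1)/(n+1):
  ∫_0^4 u(x)^2 dx = ∫_0^4 (4*x^8 - 8*x^7 + 16*x^6 + x^4 + 14*x^3 + 15*x^2 + 6*x + 1) dx. Term by term:
    ∫_0^4 4*x^8 dx = 1048576/9;  ∫_0^4 -8*x^7 dx = -65536;  ∫_0^4 16*x^6 dx = 262144/7;
    ∫_0^4 x^4 dx = 1024/5;  ∫_0^4 14*x^3 dx = 896;  ∫_0^4 15*x^2 dx = 320;
    ∫_0^4 6*x dx = 48;  ∫_0^4 1 dx = 4.
  Sum: 1048576/9 − 65536 + 262144/7 + 1024/5 + 896 + 320 + 48 + 4 = 28316732/315.
  ∫_0^4 u'(x)^2 dx = ∫_0^4 (64*x^6 - 96*x^5 + 132*x^4 - 24*x^3 + 36*x + 9) dx. Term by term:
    ∫_0^4 64*x^6 dx = 1048576/7;  ∫_0^4 -96*x^5 dx = -65536;  ∫_0^4 132*x^4 dx = 135168/5;
    ∫_0^4 -24*x^3 dx = -1536;  ∫_0^4 36*x dx = 288;  ∫_0^4 9 dx = 36.
  Sum: 1048576/7 − 65536 + 135168/5 − 1536 + 288 + 36 = 3852876/35.
Adding: ||u||_{H^1}^2 = 28316732/315 + 3852876/35 = 62992616/315.


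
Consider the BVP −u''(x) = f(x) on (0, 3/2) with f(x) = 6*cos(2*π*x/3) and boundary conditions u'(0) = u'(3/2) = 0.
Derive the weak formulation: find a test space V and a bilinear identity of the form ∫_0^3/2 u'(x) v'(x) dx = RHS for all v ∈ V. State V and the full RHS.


V = H^1(0, 3/2) (no boundary constraint on v; u is determined up to an additive constant); weak form: ∫_0^3/2 u'v' dx = ∫_0^3/2 (6*cos(2*π*x/3)) v dx for all v ∈ V.

Multiply both sides by a test function v and integrate from 0 to 3/2:
  ∫_0^3/2 −u''(x) v(x) dx = ∫_0^3/2 f(x) v(x) dx.
Integrate the LHS by parts once:
  ∫_0^3/2 −u'' v dx = −[u'(x) v(x)]_0^3/2 + ∫_0^3/2 u'(x) v'(x) dx.
Thus ∫_0^3/2 u'(x) v'(x) dx = ∫_0^3/2 f(x) v(x) dx + [u'(x) v(x)]_0^3/2.
Choose V so that boundary terms are either known or forced to vanish.
u has homogeneous Neumann: u'(0) = u'(3/2) = 0. So [u' v]_0^3/2 = 0·v(3/2) − 0·v(0) = 0 for any v; take V = H^1(0, 3/2).
Weak formulation: find u (satisfying any essential BC) such that ∫_0^3/2 u'(x) v'(x) dx = ∫_0^3/2 f v dx for all v ∈ V (homogeneous Neumann, so boundary terms vanish).
Substituting f(x) = 6*cos(2*π*x/3), the right-hand side is ∫_0^3/2 (6*cos(2*π*x/3)) v dx.
Compatibility check (pure Neumann): taking v ≡ 1 ∈ V gives 0 = ∫_0^3/2 f dx + (0) − (0), i.e. ∫_0^3/2 f dx must equal u'(0) − u'(3/2) = 0. Indeed ∫_0^3/2 (6*cos(2*π*x/3)) dx = 0, so the data are compatible. The solution is then unique only up to an additive constant (fix it e.g. by requiring ∫_0^3/2 u dx = 0).


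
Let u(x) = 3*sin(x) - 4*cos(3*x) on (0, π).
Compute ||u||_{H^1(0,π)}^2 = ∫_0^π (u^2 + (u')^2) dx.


||u||_{H^1(0,π)}^2 = 89*π

u'(x) = 12*sin(3*x) + 3*cos(x).
Expand u² and (u')² and integrate term by term on (0, π), using: for integers n ≥ 1, ∫_0^π sin²(nx) dx = ∫_0^π cos²(nx) dx = π/2; for n ≠ n', ∫_0^π sin(nx)sin(n'x) dx = ∫_0^π cos(nx)cos(n'x) dx = 0; and by product-to-sum, ∫_0^π sin(nx)cos(n'x) dx = ½∫_0^π [sin((n+n')x) + sin((n−n')x)] dx, which is 0 when n+n' is even and 2n/(n²−n'²) when n+n' is odd (it need not vanish on (0, π)).
  u² squared terms: (-4)²·∫cos(3x)² dx = 16·π/2 = 8*π;  (3)²·∫sin(x)² dx = 9·π/2 = 9*π/2.
  u² cross terms: 2·(-4)·(3)·∫cos(3x)·sin(x) dx = -24·(0) = 0.
  So ∫_0^π u² dx = 8*π + 9*π/2 + 0 = 25*π/2.
  (u')² squared terms: (3)²·∫cos(x)² dx = 9·π/2 = 9*π/2;  (12)²·∫sin(3x)² dx = 144·π/2 = 72*π.
  (u')² cross terms: 2·(3)·(12)·∫cos(x)·sin(3x) dx = 72·(0) = 0.
  So ∫_0^π (u')² dx = 9*π/2 + 72*π + 0 = 153*π/2.
||u||_{H^1}^2 = (25*π/2) + (153*π/2) = 89*π.


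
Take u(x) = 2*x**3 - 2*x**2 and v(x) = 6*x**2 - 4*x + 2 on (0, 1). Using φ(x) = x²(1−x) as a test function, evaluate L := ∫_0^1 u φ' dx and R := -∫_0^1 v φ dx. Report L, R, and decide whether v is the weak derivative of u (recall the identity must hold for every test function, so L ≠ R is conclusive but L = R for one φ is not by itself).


LHS = 0, RHS = -1/6. No, v is not the weak derivative of u.

u(x) = 2*x**3 - 2*x**2, classical derivative u'(x) = 6*x**2 - 4*x.
φ(x) = x²(1−x), so φ'(x) = x*(2 - 3*x).
Note φ(0) = φ(1) = 0, so the boundary term u·φ vanishes.
LHS = ∫_0^1 u(x) φ'(x) dx = ∫_0^1 (-6*x^5 + 10*x^4 - 4*x^3) dx. Term by term:
  ∫_0^1 -6*x^5 dx = -1;  ∫_0^1 10*x^4 dx = 2;  ∫_0^1 -4*x^3 dx = -1.
Sum: -1 + 2 − 1 = 0.
So LHS = 0.
∫_0^1 v(x) φ(x) dx = ∫_0^1 (-6*x^5 + 10*x^4 - 6*x^3 + 2*x^2) dx. Term by term:
  ∫_0^1 -6*x^5 dx = -1;  ∫_0^1 10*x^4 dx = 2;  ∫_0^1 -6*x^3 dx = -3/2;
  ∫_0^1 2*x^2 dx = 2/3.
Sum: -1 + 2 − 3/2 + 2/3 = 1/6.
So RHS = -∫_0^1 v(x) φ(x) dx = -1/6.
LHS − RHS = 1/6 ≠ 0, so the identity fails.
(For a valid weak derivative the identity must hold for EVERY test function, in particular this one. The failure shows v is NOT the weak derivative of u.)
Correct weak derivative would be u'(x) = 6*x**2 - 4*x.


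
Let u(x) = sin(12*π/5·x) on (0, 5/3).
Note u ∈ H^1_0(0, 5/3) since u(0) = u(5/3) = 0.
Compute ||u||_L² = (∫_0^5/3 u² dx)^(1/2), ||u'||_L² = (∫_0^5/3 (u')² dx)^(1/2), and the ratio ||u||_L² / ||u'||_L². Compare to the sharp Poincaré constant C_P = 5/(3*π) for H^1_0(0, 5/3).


||u||_L² / ||u'||_L² = 5/(12*π) < C_P = 5/(3*π).

u(x) = sin(12*π/5·x), so u'(x) = 12*π*cos(12*π*x/5)/5.
Writing u(x) = A·sin(kπx/L) with A = 1 and k = 4, use ∫_0^L sin²(kπx/L) dx = L/2 and ∫_0^L cos²(kπx/L) dx = L/2.
u² = 1·sin²(12*π/5·x) and (u')² = 144*π^2/25·cos²(12*π/5·x), and each of sin², cos² integrates to L/2 = 5/6 over (0, 5/3).
∫_0^5/3 u² dx = 5/6, so ||u||_L² = sqrt(30)/6.
∫_0^5/3 (u')² dx = 24*π^2/5, so ||u'||_L² = 2*sqrt(30)*π/5.
Ratio ||u||_L² / ||u'||_L² = 5/(12*π).
Sharp Poincaré constant on H^1_0(0, 5/3) is C_P = L/π = 5/(3*π), achieved by sin(3*π/5·x).
This is the k = 4 harmonic; the ratio L/(kπ) is strictly less than C_P = L/π, consistent with the sharp inequality ||u||_L² ≤ C_P ||u'||_L².


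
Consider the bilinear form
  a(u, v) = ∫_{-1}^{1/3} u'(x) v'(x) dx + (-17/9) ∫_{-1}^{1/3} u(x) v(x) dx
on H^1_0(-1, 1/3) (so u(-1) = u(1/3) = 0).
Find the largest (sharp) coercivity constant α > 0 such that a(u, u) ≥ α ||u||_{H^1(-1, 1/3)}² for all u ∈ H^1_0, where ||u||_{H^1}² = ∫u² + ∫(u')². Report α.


α = (-272 + 81*π^2)/(9*(16 + 9*π^2))

Coercivity of a(·,·) on H^1_0(-1, 1/3) means a(u, u) ≥ α ||u||_{H^1}² for every u ∈ H^1_0.
The interval has length L = 4/3, and Poincaré/coercivity depend only on L. Here a(u, u) = ∫(u')² + (-17/9)·∫u².
Here c = -17/9 < 0 with |c| < (π/L)² = 9*π^2/16, so coercivity still holds. The condition a(u,u) ≥ α||u||_{H^1}² reads (1−α)∫(u')² ≥ (α−c)∫u². Any admissible α is ≤ 1 (rapidly oscillating u have ∫u²/∫(u')² → 0), and α = 1 would force 0 ≥ (1−c)∫u², impossible since c < 1; so 1−α > 0. By the sharp Poincaré inequality on H^1_0 of an interval of length L, ∫(u')² ≥ (π/L)²∫u² with equality for the first sine mode sin(π(x−x₀)/L) (x₀ the left endpoint), so the inequality holds for all u iff (1−α)(π/L)² ≥ α − c, i.e. α ≤ ((π/L)² + c)/((π/L)² + 1) = (1 + c(L/π)²)/(1 + (L/π)²). (Direct route, valid since c ≤ 0: Poincaré gives c∫u² ≥ c(L/π)²∫(u')², so a(u,u) ≥ (1 + c(L/π)²)∫(u')², while ||u||_{H^1}² ≤ (1 + (L/π)²)∫(u')²; dividing yields the same α.) With (π/L)² = 9*π^2/16 and c = -17/9, the largest admissible constant is α = ((π/L)² + c)/((π/L)² + 1).
Simplifying, α = (-272 + 81*π^2)/(9*(16 + 9*π^2)).


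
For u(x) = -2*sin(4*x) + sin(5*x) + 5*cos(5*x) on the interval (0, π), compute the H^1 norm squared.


||u||_{H^1(0,π)}^2 = 4160/9 + 372*π

u'(x) = -25*sin(5*x) - 8*cos(4*x) + 5*cos(5*x).
Expand u² and (u')² and integrate term by term on (0, π), using: for integers n ≥ 1, ∫_0^π sin²(nx) dx = ∫_0^π cos²(nx) dx = π/2; for n ≠ n', ∫_0^π sin(nx)sin(n'x) dx = ∫_0^π cos(nx)cos(n'x) dx = 0; and by product-to-sum, ∫_0^π sin(nx)cos(n'x) dx = ½∫_0^π [sin((n+n')x) + sin((n−n')x)] dx, which is 0 when n+n' is even and 2n/(n²−n'²) when n+n' is odd (it need not vanish on (0, π)).
  u² squared terms: (-2)²·∫sin(4x)² dx = 4·π/2 = 2*π;  (5)²·∫cos(5x)² dx = 25·π/2 = 25*π/2;  (1)²·∫sin(5x)² dx = 1·π/2 = π/2.
  u² cross terms: 2·(-2)·(5)·∫sin(4x)·cos(5x) dx = -20·(-8/9) = 160/9;  2·(-2)·(1)·∫sin(4x)·sin(5x) dx = -4·(0) = 0;  2·(5)·(1)·∫cos(5x)·sin(5x) dx = 10·(0) = 0.
  So ∫_0^π u² dx = 2*π + 25*π/2 + π/2 + 160/9 + 0 + 0 = 160/9 + 15*π.
  (u')² squared terms: (-25)²·∫sin(5x)² dx = 625·π/2 = 625*π/2;  (-8)²·∫cos(4x)² dx = 64·π/2 = 32*π;  (5)²·∫cos(5x)² dx = 25·π/2 = 25*π/2.
  (u')² cross terms: 2·(-25)·(-8)·∫sin(5x)·cos(4x) dx = 400·(10/9) = 4000/9;  2·(-25)·(5)·∫sin(5x)·cos(5x) dx = -250·(0) = 0;  2·(-8)·(5)·∫cos(4x)·cos(5x) dx = -80·(0) = 0.
  So ∫_0^π (u')² dx = 625*π/2 + 32*π + 25*π/2 + 4000/9 + 0 + 0 = 4000/9 + 357*π.
||u||_{H^1}^2 = (160/9 + 15*π) + (4000/9 + 357*π) = 4160/9 + 372*π.


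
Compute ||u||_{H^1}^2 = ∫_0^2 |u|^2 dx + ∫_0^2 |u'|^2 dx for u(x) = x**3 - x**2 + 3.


||u||_{H^1}^2 = 1042/21

The H^1 norm (squared) on an interval (0, L) is
  ||u||_{H^1}^2 = ∫_0^L u(x)^2 dx + ∫_0^L u'(x)^2 dx.
Compute u'(x) = 3*x**2 - 2*x.
Then u(x)^2 = x**6 - 2*x**5 + x**4 + 6*x**3 - 6*x**2 + 9 and u'(x)^2 = 9*x**4 - 12*x**3 + 4*x**2.
Integrate each monomial from 0 to 2 using ∫_0^2 c·x^n dx = c·2^(n+1)/(n+1):
  ∫_0^2 u(x)^2 dx = ∫_0^2 (x^6 - 2*x^5 + x^4 + 6*x^3 - 6*x^2 + 9) dx. Term by term:
    ∫_0^2 x^6 dx = 128/7;  ∫_0^2 -2*x^5 dx = -64/3;  ∫_0^2 x^4 dx = 32/5;
    ∫_0^2 6*x^3 dx = 24;  ∫_0^2 -6*x^2 dx = -16;  ∫_0^2 9 dx = 18.
  Sum: 128/7 − 64/3 + 32/5 + 24 − 16 + 18 = 3082/105.
  ∫_0^2 u'(x)^2 dx = ∫_0^2 (9*x^4 - 12*x^3 + 4*x^2) dx. Term by term:
    ∫_0^2 9*x^4 dx = 288/5;  ∫_0^2 -12*x^3 dx = -48;  ∫_0^2 4*x^2 dx = 32/3.
  Sum: 288/5 − 48 + 32/3 = 304/15.
Adding: ||u||_{H^1}^2 = 3082/105 + 304/15 = 1042/21.


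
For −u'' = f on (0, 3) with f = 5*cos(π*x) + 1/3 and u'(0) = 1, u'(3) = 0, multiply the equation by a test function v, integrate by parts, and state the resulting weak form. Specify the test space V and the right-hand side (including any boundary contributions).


V = H^1(0, 3) (v unrestricted at boundary; u is determined up to an additive constant); weak form: ∫_0^3 u'v' dx = ∫_0^3 (5*cos(π*x) + 1/3) v dx − v(0) for all v ∈ V.

Multiply both sides by a test function v and integrate from 0 to 3:
  ∫_0^3 −u''(x) v(x) dx = ∫_0^3 f(x) v(x) dx.
Integrate the LHS by parts once:
  ∫_0^3 −u'' v dx = −[u'(x) v(x)]_0^3 + ∫_0^3 u'(x) v'(x) dx.
Thus ∫_0^3 u'(x) v'(x) dx = ∫_0^3 f(x) v(x) dx + [u'(x) v(x)]_0^3.
Choose V so that boundary terms are either known or forced to vanish.
u has inhomogeneous Neumann u'(0) = 1, u'(3) = 0. [u' v]_0^3 = (0)·v(3) − (1)·v(0) = − v(0). Take V = H^1(0, 3); boundary term becomes part of RHS.
Weak formulation: find u (satisfying any essential BC) such that ∫_0^3 u'(x) v'(x) dx = ∫_0^3 f v dx − v(0) for all v ∈ V (Neumann data are natural BCs: they enter the RHS as boundary terms).
Substituting f(x) = 5*cos(π*x) + 1/3, the right-hand side is ∫_0^3 (5*cos(π*x) + 1/3) v dx − v(0).
Compatibility check (pure Neumann): taking v ≡ 1 ∈ V gives 0 = ∫_0^3 f dx + (0) − (1), i.e. ∫_0^3 f dx must equal u'(0) − u'(3) = 1. Indeed ∫_0^3 (5*cos(π*x) + 1/3) dx = 1, so the data are compatible. The solution is then unique only up to an additive constant (fix it e.g. by requiring ∫_0^3 u dx = 0).


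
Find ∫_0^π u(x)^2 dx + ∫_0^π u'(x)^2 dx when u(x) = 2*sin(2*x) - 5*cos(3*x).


||u||_{H^1(0,π)}^2 = 160 + 135*π

u'(x) = 15*sin(3*x) + 4*cos(2*x).
Expand u² and (u')² and integrate term by term on (0, π), using: for integers n ≥ 1, ∫_0^π sin²(nx) dx = ∫_0^π cos²(nx) dx = π/2; for n ≠ n', ∫_0^π sin(nx)sin(n'x) dx = ∫_0^π cos(nx)cos(n'x) dx = 0; and by product-to-sum, ∫_0^π sin(nx)cos(n'x) dx = ½∫_0^π [sin((n+n')x) + sin((n−n')x)] dx, which is 0 when n+n' is even and 2n/(n²−n'²) when n+n' is odd (it need not vanish on (0, π)).
  u² squared terms: (-5)²·∫cos(3x)² dx = 25·π/2 = 25*π/2;  (2)²·∫sin(2x)² dx = 4·π/2 = 2*π.
  u² cross terms: 2·(-5)·(2)·∫cos(3x)·sin(2x) dx = -20·(-4/5) = 16.
  So ∫_0^π u² dx = 25*π/2 + 2*π + 16 = 16 + 29*π/2.
  (u')² squared terms: (4)²·∫cos(2x)² dx = 16·π/2 = 8*π;  (15)²·∫sin(3x)² dx = 225·π/2 = 225*π/2.
  (u')² cross terms: 2·(4)·(15)·∫cos(2x)·sin(3x) dx = 120·(6/5) = 144.
  So ∫_0^π (u')² dx = 8*π + 225*π/2 + 144 = 144 + 241*π/2.
||u||_{H^1}^2 = (16 + 29*π/2) + (144 + 241*π/2) = 160 + 135*π.


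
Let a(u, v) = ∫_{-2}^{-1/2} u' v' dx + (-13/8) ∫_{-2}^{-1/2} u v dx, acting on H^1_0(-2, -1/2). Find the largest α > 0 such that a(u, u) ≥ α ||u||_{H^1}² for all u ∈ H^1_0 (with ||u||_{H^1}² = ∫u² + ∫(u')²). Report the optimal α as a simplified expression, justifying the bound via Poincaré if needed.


α = (-117 + 32*π^2)/(8*(9 + 4*π^2))

Coercivity of a(·,·) on H^1_0(-2, -1/2) means a(u, u) ≥ α ||u||_{H^1}² for every u ∈ H^1_0.
The interval has length L = 3/2, and Poincaré/coercivity depend only on L. Here a(u, u) = ∫(u')² + (-13/8)·∫u².
Here c = -13/8 < 0 with |c| < (π/L)² = 4*π^2/9, so coercivity still holds. The condition a(u,u) ≥ α||u||_{H^1}² reads (1−α)∫(u')² ≥ (α−c)∫u². Any admissible α is ≤ 1 (rapidly oscillating u have ∫u²/∫(u')² → 0), and α = 1 would force 0 ≥ (1−c)∫u², impossible since c < 1; so 1−α > 0. By the sharp Poincaré inequality on H^1_0 of an interval of length L, ∫(u')² ≥ (π/L)²∫u² with equality for the first sine mode sin(π(x−x₀)/L) (x₀ the left endpoint), so the inequality holds for all u iff (1−α)(π/L)² ≥ α − c, i.e. α ≤ ((π/L)² + c)/((π/L)² + 1) = (1 + c(L/π)²)/(1 + (L/π)²). (Direct route, valid since c ≤ 0: Poincaré gives c∫u² ≥ c(L/π)²∫(u')², so a(u,u) ≥ (1 + c(L/π)²)∫(u')², while ||u||_{H^1}² ≤ (1 + (L/π)²)∫(u')²; dividing yields the same α.) With (π/L)² = 4*π^2/9 and c = -13/8, the largest admissible constant is α = ((π/L)² + c)/((π/L)² + 1).
Simplifying, α = (-117 + 32*π^2)/(8*(9 + 4*π^2)).


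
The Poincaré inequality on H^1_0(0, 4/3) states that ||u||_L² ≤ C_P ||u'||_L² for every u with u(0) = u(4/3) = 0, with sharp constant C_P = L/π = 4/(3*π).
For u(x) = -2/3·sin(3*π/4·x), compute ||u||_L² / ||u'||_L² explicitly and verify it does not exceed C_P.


||u||_L² / ||u'||_L² = 4/(3*π) = C_P.

u(x) = -2/3·sin(3*π/4·x), so u'(x) = -π*cos(3*π*x/4)/2.
Writing u(x) = A·sin(kπx/L) with A = -2/3 and k = 1, use ∫_0^L sin²(kπx/L) dx = L/2 and ∫_0^L cos²(kπx/L) dx = L/2.
u² = 4/9·sin²(3*π/4·x) and (u')² = π^2/4·cos²(3*π/4·x), and each of sin², cos² integrates to L/2 = 2/3 over (0, 4/3).
∫_0^4/3 u² dx = 8/27, so ||u||_L² = 2*sqrt(6)/9.
∫_0^4/3 (u')² dx = π^2/6, so ||u'||_L² = sqrt(6)*π/6.
Ratio ||u||_L² / ||u'||_L² = 4/(3*π).
Sharp Poincaré constant on H^1_0(0, 4/3) is C_P = L/π = 4/(3*π), achieved by sin(3*π/4·x).
This is the k = 1 eigenfunction (up to amplitude), so the ratio equals the sharp Poincaré constant exactly.


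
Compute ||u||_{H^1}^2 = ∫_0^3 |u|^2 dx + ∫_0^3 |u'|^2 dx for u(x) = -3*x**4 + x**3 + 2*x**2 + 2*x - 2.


||u||_{H^1}^2 = 864201/20

The H^1 norm (squared) on an interval (0, L) is
  ||u||_{H^1}^2 = ∫_0^L u(x)^2 dx + ∫_0^L u'(x)^2 dx.
Compute u'(x) = -12*x**3 + 3*x**2 + 4*x + 2.
Then u(x)^2 = 9*x**8 - 6*x**7 - 11*x**6 - 8*x**5 + 20*x**4 + 4*x**3 - 4*x**2 - 8*x + 4 and u'(x)^2 = 144*x**6 - 72*x**5 - 87*x**4 - 24*x**3 + 28*x**2 + 16*x + 4.
Integrate each monomial from 0 to 3 using ∫_0^3 c·x^n dx = c·3^(n+1)/(n+1):
  ∫_0^3 u(x)^2 dx = ∫_0^3 (9*x^8 - 6*x^7 - 11*x^6 - 8*x^5 + 20*x^4 + 4*x^3 - 4*x^2 - 8*x + 4) dx. Term by term:
    ∫_0^3 9*x^8 dx = 19683;  ∫_0^3 -6*x^7 dx = -19683/4;  ∫_0^3 -11*x^6 dx = -24057/7;
    ∫_0^3 -8*x^5 dx = -972;  ∫_0^3 20*x^4 dx = 972;  ∫_0^3 4*x^3 dx = 81;
    ∫_0^3 -4*x^2 dx = -36;  ∫_0^3 -8*x dx = -36;  ∫_0^3 4 dx = 12.
  Sum: 19683 − 19683/4 − 24057/7 − 972 + 972 + 81 − 36 − 36 + 12 = 317703/28.
  ∫_0^3 u'(x)^2 dx = ∫_0^3 (144*x^6 - 72*x^5 - 87*x^4 - 24*x^3 + 28*x^2 + 16*x + 4) dx. Term by term:
    ∫_0^3 144*x^6 dx = 314928/7;  ∫_0^3 -72*x^5 dx = -8748;  ∫_0^3 -87*x^4 dx = -21141/5;
    ∫_0^3 -24*x^3 dx = -486;  ∫_0^3 28*x^2 dx = 252;  ∫_0^3 16*x dx = 72;
    ∫_0^3 4 dx = 12.
  Sum: 314928/7 − 8748 − 21141/5 − 486 + 252 + 72 + 12 = 1115223/35.
Adding: ||u||_{H^1}^2 = 317703/28 + 1115223/35 = 864201/20.


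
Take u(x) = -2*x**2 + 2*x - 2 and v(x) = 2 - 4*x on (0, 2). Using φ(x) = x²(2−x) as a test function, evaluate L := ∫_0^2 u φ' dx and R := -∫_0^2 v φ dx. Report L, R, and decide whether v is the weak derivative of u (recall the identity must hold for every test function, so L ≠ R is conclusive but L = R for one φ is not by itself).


LHS = 56/15, RHS = 56/15. Yes, v = u' weakly.

u(x) = -2*x**2 + 2*x - 2, classical derivative u'(x) = 2 - 4*x.
φ(x) = x²(2−x), so φ'(x) = x*(4 - 3*x).
Note φ(0) = φ(2) = 0, so the boundary term u·φ vanishes.
LHS = ∫_0^2 u(x) φ'(x) dx = ∫_0^2 (6*x^4 - 14*x^3 + 14*x^2 - 8*x) dx. Term by term:
  ∫_0^2 6*x^4 dx = 192/5;  ∫_0^2 -14*x^3 dx = -56;  ∫_0^2 14*x^2 dx = 112/3;
  ∫_0^2 -8*x dx = -16.
Sum: 192/5 − 56 + 112/3 − 16 = 56/15.
So LHS = 56/15.
∫_0^2 v(x) φ(x) dx = ∫_0^2 (4*x^4 - 10*x^3 + 4*x^2) dx. Term by term:
  ∫_0^2 4*x^4 dx = 128/5;  ∫_0^2 -10*x^3 dx = -40;  ∫_0^2 4*x^2 dx = 32/3.
Sum: 128/5 − 40 + 32/3 = -56/15.
So RHS = -∫_0^2 v(x) φ(x) dx = 56/15.
LHS = RHS, so the identity holds for this test φ.
Moreover u is smooth here and v(x) = u'(x) = 2 - 4*x pointwise, so the identity holds for every test function. Hence v is the weak derivative of u.


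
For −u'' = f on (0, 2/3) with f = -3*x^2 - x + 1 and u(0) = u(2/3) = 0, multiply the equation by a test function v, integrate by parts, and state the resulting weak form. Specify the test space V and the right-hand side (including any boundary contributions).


V = H^1_0(0, 2/3) (so v(0) = v(2/3) = 0); weak form: ∫_0^2/3 u'v' dx = ∫_0^2/3 (-3*x^2 - x + 1) v dx for all v ∈ V.

Multiply both sides by a test function v and integrate from 0 to 2/3:
  ∫_0^2/3 −u''(x) v(x) dx = ∫_0^2/3 f(x) v(x) dx.
Integrate the LHS by parts once:
  ∫_0^2/3 −u'' v dx = −[u'(x) v(x)]_0^2/3 + ∫_0^2/3 u'(x) v'(x) dx.
Thus ∫_0^2/3 u'(x) v'(x) dx = ∫_0^2/3 f(x) v(x) dx + [u'(x) v(x)]_0^2/3.
Choose V so that boundary terms are either known or forced to vanish.
u is Dirichlet: u(0) = u(2/3) = 0. Let V = H^1_0(0, 2/3); then v(0) = v(2/3) = 0, and [u' v]_0^2/3 = 0.
Weak formulation: find u (satisfying any essential BC) such that ∫_0^2/3 u'(x) v'(x) dx = ∫_0^2/3 f v dx for all v ∈ V.
Substituting f(x) = -3*x^2 - x + 1, the right-hand side is ∫_0^2/3 (-3*x^2 - x + 1) v dx.


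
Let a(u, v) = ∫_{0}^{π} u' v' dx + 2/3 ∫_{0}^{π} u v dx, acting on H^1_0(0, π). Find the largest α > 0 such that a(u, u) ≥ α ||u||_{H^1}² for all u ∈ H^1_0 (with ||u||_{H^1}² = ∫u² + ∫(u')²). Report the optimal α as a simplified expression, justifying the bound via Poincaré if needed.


α = 5/6

Coercivity of a(·,·) on H^1_0(0, π) means a(u, u) ≥ α ||u||_{H^1}² for every u ∈ H^1_0.
The interval has length L = π, and Poincaré/coercivity depend only on L. Here a(u, u) = ∫(u')² + (2/3)·∫u².
Here 0 < c = 2/3 < 1. The condition a(u,u) ≥ α||u||_{H^1}² reads (1−α)∫(u')² ≥ (α−c)∫u². Any admissible α is ≤ 1 (rapidly oscillating u have ∫u²/∫(u')² → 0), and α = 1 would force 0 ≥ (1−c)∫u², impossible since c < 1; so 1−α > 0. By the sharp Poincaré inequality on H^1_0 of an interval of length L, ∫(u')² ≥ (π/L)²∫u² with equality for the first sine mode sin(π(x−x₀)/L) (x₀ the left endpoint), so the inequality holds for all u iff (1−α)(π/L)² ≥ α − c, i.e. α ≤ ((π/L)² + c)/((π/L)² + 1) = (1 + c(L/π)²)/(1 + (L/π)²). With (π/L)² = 1 and c = 2/3, the largest admissible constant is α = ((π/L)² + c)/((π/L)² + 1).
Simplifying, α = 5/6.


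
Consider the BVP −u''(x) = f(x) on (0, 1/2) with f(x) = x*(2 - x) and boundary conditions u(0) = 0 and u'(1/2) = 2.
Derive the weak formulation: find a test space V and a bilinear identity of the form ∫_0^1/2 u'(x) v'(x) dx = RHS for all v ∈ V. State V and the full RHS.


V = {v ∈ H^1(0, 1/2) : v(0) = 0} (test functions vanish at x = 0 where u is specified); weak form: ∫_0^1/2 u'v' dx = ∫_0^1/2 (x*(2 - x)) v dx + 2·v(1/2) for all v ∈ V.

Multiply both sides by a test function v and integrate from 0 to 1/2:
  ∫_0^1/2 −u''(x) v(x) dx = ∫_0^1/2 f(x) v(x) dx.
Integrate the LHS by parts once:
  ∫_0^1/2 −u'' v dx = −[u'(x) v(x)]_0^1/2 + ∫_0^1/2 u'(x) v'(x) dx.
Thus ∫_0^1/2 u'(x) v'(x) dx = ∫_0^1/2 f(x) v(x) dx + [u'(x) v(x)]_0^1/2.
Choose V so that boundary terms are either known or forced to vanish.
Mixed BC: u(0) = 0 (Dirichlet) and u'(1/2) = 2 (Neumann). Define V = {v ∈ H^1(0, 1/2) : v(0) = 0}. Then [u' v]_0^1/2 = u'(1/2)·v(1/2) − u'(0)·0 = 2·v(1/2).
Weak formulation: find u (satisfying any essential BC) such that ∫_0^1/2 u'(x) v'(x) dx = ∫_0^1/2 f v dx + 2·v(1/2) for all v ∈ V (Dirichlet at 0 absorbed into V; Neumann datum at x = 1/2 contributes the boundary term).
Substituting f(x) = x*(2 - x), the right-hand side is ∫_0^1/2 (x*(2 - x)) v dx + 2·v(1/2).


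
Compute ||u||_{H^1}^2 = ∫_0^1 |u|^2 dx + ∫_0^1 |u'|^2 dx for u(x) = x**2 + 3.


||u||_{H^1}^2 = 188/15

The H^1 norm (squared) on an interval (0, L) is
  ||u||_{H^1}^2 = ∫_0^L u(x)^2 dx + ∫_0^L u'(x)^2 dx.
Compute u'(x) = 2*x.
Then u(x)^2 = x**4 + 6*x**2 + 9 and u'(x)^2 = 4*x**2.
Integrate each monomial from 0 to 1 using ∫_0^1 c·x^n dx = c·1^(n+1)/(n+1):
  ∫_0^1 u(x)^2 dx = ∫_0^1 (x^4 + 6*x^2 + 9) dx. Term by term:
    ∫_0^1 x^4 dx = 1/5;  ∫_0^1 6*x^2 dx = 2;  ∫_0^1 9 dx = 9.
  Sum: 1/5 + 2 + 9 = 56/5.
  ∫_0^1 u'(x)^2 dx = ∫_0^1 (4*x^2) dx. Term by term:
    ∫_0^1 4*x^2 dx = 4/3.
Adding: ||u||_{H^1}^2 = 56/5 + 4/3 = 188/15.


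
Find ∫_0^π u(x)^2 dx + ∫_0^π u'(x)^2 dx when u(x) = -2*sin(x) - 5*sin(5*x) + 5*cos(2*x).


||u||_{H^1(0,π)}^2 = -1100/21 + 783*π/2

u'(x) = -10*sin(2*x) - 2*cos(x) - 25*cos(5*x).
Expand u² and (u')² and integrate term by term on (0, π), using: for integers n ≥ 1, ∫_0^π sin²(nx) dx = ∫_0^π cos²(nx) dx = π/2; for n ≠ n', ∫_0^π sin(nx)sin(n'x) dx = ∫_0^π cos(nx)cos(n'x) dx = 0; and by product-to-sum, ∫_0^π sin(nx)cos(n'x) dx = ½∫_0^π [sin((n+n')x) + sin((n−n')x)] dx, which is 0 when n+n' is even and 2n/(n²−n'²) when n+n' is odd (it need not vanish on (0, π)).
  u² squared terms: (-5)²·∫sin(5x)² dx = 25·π/2 = 25*π/2;  (-2)²·∫sin(x)² dx = 4·π/2 = 2*π;  (5)²·∫cos(2x)² dx = 25·π/2 = 25*π/2.
  u² cross terms: 2·(-5)·(-2)·∫sin(5x)·sin(x) dx = 20·(0) = 0;  2·(-5)·(5)·∫sin(5x)·cos(2x) dx = -50·(10/21) = -500/21;  2·(-2)·(5)·∫sin(x)·cos(2x) dx = -20·(-2/3) = 40/3.
  So ∫_0^π u² dx = 25*π/2 + 2*π + 25*π/2 + 0 − 500/21 + 40/3 = -220/21 + 27*π.
  (u')² squared terms: (-25)²·∫cos(5x)² dx = 625·π/2 = 625*π/2;  (-10)²·∫sin(2x)² dx = 100·π/2 = 50*π;  (-2)²·∫cos(x)² dx = 4·π/2 = 2*π.
  (u')² cross terms: 2·(-25)·(-10)·∫cos(5x)·sin(2x) dx = 500·(-4/21) = -2000/21;  2·(-25)·(-2)·∫cos(5x)·cos(x) dx = 100·(0) = 0;  2·(-10)·(-2)·∫sin(2x)·cos(x) dx = 40·(4/3) = 160/3.
  So ∫_0^π (u')² dx = 625*π/2 + 50*π + 2*π − 2000/21 + 0 + 160/3 = -880/21 + 729*π/2.
||u||_{H^1}^2 = (-220/21 + 27*π) + (-880/21 + 729*π/2) = -1100/21 + 783*π/2.


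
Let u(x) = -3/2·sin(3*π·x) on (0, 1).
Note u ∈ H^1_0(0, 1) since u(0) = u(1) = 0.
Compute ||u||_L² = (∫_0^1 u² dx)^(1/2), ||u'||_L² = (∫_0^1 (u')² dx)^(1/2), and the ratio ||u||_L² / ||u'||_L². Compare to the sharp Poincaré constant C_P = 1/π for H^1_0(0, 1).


||u||_L² / ||u'||_L² = 1/(3*π) < C_P = 1/π.

u(x) = -3/2·sin(3*π·x), so u'(x) = -9*π*cos(3*π*x)/2.
Writing u(x) = A·sin(kπx/L) with A = -3/2 and k = 3, use ∫_0^L sin²(kπx/L) dx = L/2 and ∫_0^L cos²(kπx/L) dx = L/2.
u² = 9/4·sin²(3*π·x) and (u')² = 81*π^2/4·cos²(3*π·x), and each of sin², cos² integrates to L/2 = 1/2 over (0, 1).
∫_0^1 u² dx = 9/8, so ||u||_L² = 3*sqrt(2)/4.
∫_0^1 (u')² dx = 81*π^2/8, so ||u'||_L² = 9*sqrt(2)*π/4.
Ratio ||u||_L² / ||u'||_L² = 1/(3*π).
Sharp Poincaré constant on H^1_0(0, 1) is C_P = L/π = 1/π, achieved by sin(π·x).
This is the k = 3 harmonic; the ratio L/(kπ) is strictly less than C_P = L/π, consistent with the sharp inequality ||u||_L² ≤ C_P ||u'||_L².


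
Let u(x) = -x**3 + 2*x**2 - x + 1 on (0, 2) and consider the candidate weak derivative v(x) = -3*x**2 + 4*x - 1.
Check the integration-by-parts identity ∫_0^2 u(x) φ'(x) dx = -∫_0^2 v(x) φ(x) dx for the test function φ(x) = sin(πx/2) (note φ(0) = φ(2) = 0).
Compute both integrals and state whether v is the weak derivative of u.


LHS = -96/π^3 + 12/π, RHS = -96/π^3 + 12/π. Yes, v = u' weakly.

u(x) = -x**3 + 2*x**2 - x + 1, classical derivative u'(x) = -3*x**2 + 4*x - 1.
φ(x) = sin(πx/2), so φ'(x) = π*cos(π*x/2)/2.
Note φ(0) = φ(2) = 0, so the boundary term u·φ vanishes.
LHS = ∫_0^2 u(x) φ'(x) dx = ∫_0^2 (-π*x^3*cos(π*x/2)/2 + π*x^2*cos(π*x/2) - π*x*cos(π*x/2)/2 + π*cos(π*x/2)/2) dx. Term by term:
  ∫_0^2 π*cos(π*x/2)/2 dx = 0;  ∫_0^2 π*x^2*cos(π*x/2) dx = -16/π;  ∫_0^2 -π*x*cos(π*x/2)/2 dx = 4/π;
  ∫_0^2 -π*x^3*cos(π*x/2)/2 dx = -96/π^3 + 24/π.
Sum: 0 − 16/π + 4/π + -96/π^3 + 24/π = -96/π^3 + 12/π.
So LHS = -96/π^3 + 12/π.
∫_0^2 v(x) φ(x) dx = ∫_0^2 (-3*x^2*sin(π*x/2) + 4*x*sin(π*x/2) - sin(π*x/2)) dx. Term by term:
  ∫_0^2 -sin(π*x/2) dx = -4/π;  ∫_0^2 -3*x^2*sin(π*x/2) dx = -24/π + 96/π^3;  ∫_0^2 4*x*sin(π*x/2) dx = 16/π.
Sum: -4/π + -24/π + 96/π^3 + 16/π = -12/π + 96/π^3.
So RHS = -∫_0^2 v(x) φ(x) dx = -96/π^3 + 12/π.
LHS = RHS, so the identity holds for this test φ.
Moreover u is smooth here and v(x) = u'(x) = -3*x**2 + 4*x - 1 pointwise, so the identity holds for every test function. Hence v is the weak derivative of u.


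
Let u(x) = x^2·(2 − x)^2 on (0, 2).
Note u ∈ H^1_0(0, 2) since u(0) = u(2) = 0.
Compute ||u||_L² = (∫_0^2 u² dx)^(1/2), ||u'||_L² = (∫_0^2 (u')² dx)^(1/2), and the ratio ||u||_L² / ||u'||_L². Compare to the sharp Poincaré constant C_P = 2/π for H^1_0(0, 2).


||u||_L² / ||u'||_L² = sqrt(3)/3 < C_P = 2/π.

u(x) = x^2·(2 − x)^2, so u'(x) = 4*x*(x - 2)*(x - 1).
u(x) = x^2·(2 − x)^2 vanishes at x = 0 and x = 2, so u ∈ H^1_0(0, 2). Differentiate via the product rule and integrate the resulting polynomials term by term.
  ∫_0^2 u² dx = ∫_0^2 (x^8 - 8*x^7 + 24*x^6 - 32*x^5 + 16*x^4) dx. Term by term:
    ∫_0^2 x^8 dx = 512/9;  ∫_0^2 -8*x^7 dx = -256;  ∫_0^2 24*x^6 dx = 3072/7;
    ∫_0^2 -32*x^5 dx = -1024/3;  ∫_0^2 16*x^4 dx = 512/5.
  Sum: 512/9 − 256 + 3072/7 − 1024/3 + 512/5 = 256/315.
  ∫_0^2 (u')² dx = ∫_0^2 (16*x^6 - 96*x^5 + 208*x^4 - 192*x^3 + 64*x^2) dx. Term by term:
    ∫_0^2 16*x^6 dx = 2048/7;  ∫_0^2 -96*x^5 dx = -1024;  ∫_0^2 208*x^4 dx = 6656/5;
    ∫_0^2 -192*x^3 dx = -768;  ∫_0^2 64*x^2 dx = 512/3.
  Sum: 2048/7 − 1024 + 6656/5 − 768 + 512/3 = 256/105.
∫_0^2 u² dx = 256/315, so ||u||_L² = 16*sqrt(35)/105.
∫_0^2 (u')² dx = 256/105, so ||u'||_L² = 16*sqrt(105)/105.
Ratio ||u||_L² / ||u'||_L² = sqrt(3)/3.
Sharp Poincaré constant on H^1_0(0, 2) is C_P = L/π = 2/π, achieved by sin(π/2·x).
A polynomial bump cannot attain the sharp Poincaré constant (only the first sine eigenfunction does), so the ratio is strictly less than C_P, consistent with ||u||_L² ≤ C_P ||u'||_L².


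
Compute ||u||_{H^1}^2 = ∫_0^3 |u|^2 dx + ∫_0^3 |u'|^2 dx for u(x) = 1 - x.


||u||_{H^1}^2 = 6

The H^1 norm (squared) on an interval (0, L) is
  ||u||_{H^1}^2 = ∫_0^L u(x)^2 dx + ∫_0^L u'(x)^2 dx.
Compute u'(x) = -1.
Then u(x)^2 = x**2 - 2*x + 1 and u'(x)^2 = 1.
Integrate each monomial from 0 to 3 using ∫_0^3 c·x^n dx = c·3^(n+1)/(n+1):
  ∫_0^3 u(x)^2 dx = ∫_0^3 (x^2 - 2*x + 1) dx. Term by term:
    ∫_0^3 x^2 dx = 9;  ∫_0^3 -2*x dx = -9;  ∫_0^3 1 dx = 3.
  Sum: 9 − 9 + 3 = 3.
  ∫_0^3 u'(x)^2 dx = ∫_0^3 (1) dx. Term by term:
    ∫_0^3 1 dx = 3.
Adding: ||u||_{H^1}^2 = 3 + 3 = 6.


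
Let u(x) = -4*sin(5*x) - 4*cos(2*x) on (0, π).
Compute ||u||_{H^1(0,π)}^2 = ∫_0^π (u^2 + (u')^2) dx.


||u||_{H^1(0,π)}^2 = 1600/21 + 248*π

u'(x) = 8*sin(2*x) - 20*cos(5*x).
Expand u² and (u')² and integrate term by term on (0, π), using: for integers n ≥ 1, ∫_0^π sin²(nx) dx = ∫_0^π cos²(nx) dx = π/2; for n ≠ n', ∫_0^π sin(nx)sin(n'x) dx = ∫_0^π cos(nx)cos(n'x) dx = 0; and by product-to-sum, ∫_0^π sin(nx)cos(n'x) dx = ½∫_0^π [sin((n+n')x) + sin((n−n')x)] dx, which is 0 when n+n' is even and 2n/(n²−n'²) when n+n' is odd (it need not vanish on (0, π)).
  u² squared terms: (-4)²·∫cos(2x)² dx = 16·π/2 = 8*π;  (-4)²·∫sin(5x)² dx = 16·π/2 = 8*π.
  u² cross terms: 2·(-4)·(-4)·∫cos(2x)·sin(5x) dx = 32·(10/21) = 320/21.
  So ∫_0^π u² dx = 8*π + 8*π + 320/21 = 320/21 + 16*π.
  (u')² squared terms: (-20)²·∫cos(5x)² dx = 400·π/2 = 200*π;  (8)²·∫sin(2x)² dx = 64·π/2 = 32*π.
  (u')² cross terms: 2·(-20)·(8)·∫cos(5x)·sin(2x) dx = -320·(-4/21) = 1280/21.
  So ∫_0^π (u')² dx = 200*π + 32*π + 1280/21 = 1280/21 + 232*π.
||u||_{H^1}^2 = (320/21 + 16*π) + (1280/21 + 232*π) = 1600/21 + 248*π.


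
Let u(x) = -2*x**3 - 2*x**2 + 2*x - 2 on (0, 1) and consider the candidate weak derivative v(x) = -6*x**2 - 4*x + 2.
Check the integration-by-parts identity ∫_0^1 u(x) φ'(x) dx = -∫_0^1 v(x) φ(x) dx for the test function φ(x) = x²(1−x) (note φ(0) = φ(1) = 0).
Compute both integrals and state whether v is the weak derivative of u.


LHS = 7/30, RHS = 7/30. Yes, v = u' weakly.

u(x) = -2*x**3 - 2*x**2 + 2*x - 2, classical derivative u'(x) = -6*x**2 - 4*x + 2.
φ(x) = x²(1−x), so φ'(x) = x*(2 - 3*x).
Note φ(0) = φ(1) = 0, so the boundary term u·φ vanishes.
LHS = ∫_0^1 u(x) φ'(x) dx = ∫_0^1 (6*x^5 + 2*x^4 - 10*x^3 + 10*x^2 - 4*x) dx. Term by term:
  ∫_0^1 6*x^5 dx = 1;  ∫_0^1 2*x^4 dx = 2/5;  ∫_0^1 -10*x^3 dx = -5/2;
  ∫_0^1 10*x^2 dx = 10/3;  ∫_0^1 -4*x dx = -2.
Sum: 1 + 2/5 − 5/2 + 10/3 − 2 = 7/30.
So LHS = 7/30.
∫_0^1 v(x) φ(x) dx = ∫_0^1 (6*x^5 - 2*x^4 - 6*x^3 + 2*x^2) dx. Term by term:
  ∫_0^1 6*x^5 dx = 1;  ∫_0^1 -2*x^4 dx = -2/5;  ∫_0^1 -6*x^3 dx = -3/2;
  ∫_0^1 2*x^2 dx = 2/3.
Sum: 1 − 2/5 − 3/2 + 2/3 = -7/30.
So RHS = -∫_0^1 v(x) φ(x) dx = 7/30.
LHS = RHS, so the identity holds for this test φ.
Moreover u is smooth here and v(x) = u'(x) = -6*x**2 - 4*x + 2 pointwise, so the identity holds for every test function. Hence v is the weak derivative of u.


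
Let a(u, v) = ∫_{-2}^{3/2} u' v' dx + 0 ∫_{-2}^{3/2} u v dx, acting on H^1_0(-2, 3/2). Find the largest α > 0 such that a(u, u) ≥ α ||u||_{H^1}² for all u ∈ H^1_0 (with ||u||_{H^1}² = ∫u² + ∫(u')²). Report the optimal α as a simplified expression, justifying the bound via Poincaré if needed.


α = 4*π^2/(4*π^2 + 49)

Coercivity of a(·,·) on H^1_0(-2, 3/2) means a(u, u) ≥ α ||u||_{H^1}² for every u ∈ H^1_0.
The interval has length L = 7/2, and Poincaré/coercivity depend only on L. Here a(u, u) = ∫(u')² + (0)·∫u².
Here c = 0, so a(u,u) = ∫(u')² alone. The condition a(u,u) ≥ α||u||_{H^1}² reads (1−α)∫(u')² ≥ (α−c)∫u². Any admissible α is ≤ 1 (rapidly oscillating u have ∫u²/∫(u')² → 0), and α = 1 would force 0 ≥ (1−c)∫u², impossible since c < 1; so 1−α > 0. By the sharp Poincaré inequality on H^1_0 of an interval of length L, ∫(u')² ≥ (π/L)²∫u² with equality for the first sine mode sin(π(x−x₀)/L) (x₀ the left endpoint), so the inequality holds for all u iff (1−α)(π/L)² ≥ α − c, i.e. α ≤ ((π/L)² + c)/((π/L)² + 1) = (1 + c(L/π)²)/(1 + (L/π)²). (Direct route, valid since c ≤ 0: Poincaré gives c∫u² ≥ c(L/π)²∫(u')², so a(u,u) ≥ (1 + c(L/π)²)∫(u')², while ||u||_{H^1}² ≤ (1 + (L/π)²)∫(u')²; dividing yields the same α.) With (π/L)² = 4*π^2/49 and c = 0, the largest admissible constant is α = ((π/L)² + c)/((π/L)² + 1).
Simplifying, α = 4*π^2/(4*π^2 + 49).
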